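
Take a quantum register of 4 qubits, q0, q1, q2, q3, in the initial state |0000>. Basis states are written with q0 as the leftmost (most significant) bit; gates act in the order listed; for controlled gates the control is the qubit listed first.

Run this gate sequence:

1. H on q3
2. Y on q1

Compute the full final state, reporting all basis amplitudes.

The final amplitudes are sqrt(2)*I/2 on |0100>, sqrt(2)*I/2 on |0101>, and 0 on every other basis state.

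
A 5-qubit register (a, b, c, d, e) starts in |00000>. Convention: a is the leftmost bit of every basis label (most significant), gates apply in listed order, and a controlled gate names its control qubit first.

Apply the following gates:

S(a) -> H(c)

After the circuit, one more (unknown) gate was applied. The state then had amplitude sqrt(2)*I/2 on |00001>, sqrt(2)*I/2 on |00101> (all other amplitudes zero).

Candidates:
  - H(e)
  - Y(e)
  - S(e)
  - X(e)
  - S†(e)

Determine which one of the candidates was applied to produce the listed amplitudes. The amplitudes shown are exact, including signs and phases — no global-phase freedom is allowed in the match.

The unique candidate consistent with the amplitudes is Y(e).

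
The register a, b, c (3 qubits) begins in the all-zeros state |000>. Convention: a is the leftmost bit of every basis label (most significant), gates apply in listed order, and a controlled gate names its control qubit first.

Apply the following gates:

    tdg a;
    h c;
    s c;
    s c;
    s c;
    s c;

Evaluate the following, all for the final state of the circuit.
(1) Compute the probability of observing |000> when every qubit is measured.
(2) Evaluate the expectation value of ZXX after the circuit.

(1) The probability of measuring |000> is 1/2. Key observation: steps 3-6 multiply out to the identity, so the circuit reduces to the remaining gates.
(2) The expectation value of ZXX is 0.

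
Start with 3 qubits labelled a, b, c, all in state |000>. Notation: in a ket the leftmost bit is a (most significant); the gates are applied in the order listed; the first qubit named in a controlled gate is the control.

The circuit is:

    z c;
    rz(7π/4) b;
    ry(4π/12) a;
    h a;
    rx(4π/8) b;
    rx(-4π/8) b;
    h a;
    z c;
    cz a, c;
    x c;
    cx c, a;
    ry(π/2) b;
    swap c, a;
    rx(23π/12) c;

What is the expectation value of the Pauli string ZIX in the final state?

The expectation value of ZIX is -sqrt(3)/2. Key observation: gates 4-7 undo each other exactly, leaving only the rest of the circuit to track.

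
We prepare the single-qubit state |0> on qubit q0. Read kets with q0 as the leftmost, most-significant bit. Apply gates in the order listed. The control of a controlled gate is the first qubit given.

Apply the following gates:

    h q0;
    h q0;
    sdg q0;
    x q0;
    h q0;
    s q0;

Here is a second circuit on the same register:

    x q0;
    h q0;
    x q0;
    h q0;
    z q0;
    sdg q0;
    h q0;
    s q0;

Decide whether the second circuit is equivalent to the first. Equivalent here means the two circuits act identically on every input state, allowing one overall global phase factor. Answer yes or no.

No: there is an input state on which the two circuits produce genuinely different outputs (not merely differing by a phase).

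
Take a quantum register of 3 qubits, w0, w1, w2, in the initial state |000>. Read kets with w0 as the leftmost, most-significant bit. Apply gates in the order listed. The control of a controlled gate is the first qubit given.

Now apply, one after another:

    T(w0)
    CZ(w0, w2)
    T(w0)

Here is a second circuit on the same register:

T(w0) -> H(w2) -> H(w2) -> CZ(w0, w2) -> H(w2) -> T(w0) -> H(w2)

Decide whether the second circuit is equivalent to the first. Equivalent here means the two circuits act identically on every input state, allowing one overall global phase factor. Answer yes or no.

Yes — the two circuits implement the same unitary up to a global phase.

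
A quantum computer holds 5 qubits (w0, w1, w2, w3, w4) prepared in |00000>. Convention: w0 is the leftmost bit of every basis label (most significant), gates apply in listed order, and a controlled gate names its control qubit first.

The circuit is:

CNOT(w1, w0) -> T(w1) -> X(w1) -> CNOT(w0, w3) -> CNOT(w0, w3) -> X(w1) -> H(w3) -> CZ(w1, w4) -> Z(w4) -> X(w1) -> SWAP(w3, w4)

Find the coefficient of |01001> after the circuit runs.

The final state's coefficient on |01001> equals sqrt(2)/2. Key observation: gates 3-6 undo each other exactly, leaving only the rest of the circuit to track.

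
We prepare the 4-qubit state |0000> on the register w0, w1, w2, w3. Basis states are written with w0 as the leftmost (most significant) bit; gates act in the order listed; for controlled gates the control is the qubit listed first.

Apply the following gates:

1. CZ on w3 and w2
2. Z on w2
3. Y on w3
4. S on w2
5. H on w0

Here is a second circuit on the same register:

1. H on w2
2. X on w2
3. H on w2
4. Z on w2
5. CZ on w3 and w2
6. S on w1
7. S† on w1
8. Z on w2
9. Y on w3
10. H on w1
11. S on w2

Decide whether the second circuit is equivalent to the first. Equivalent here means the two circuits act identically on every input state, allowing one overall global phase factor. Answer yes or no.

No: there is an input state on which the two circuits produce genuinely different outputs (not merely differing by a phase).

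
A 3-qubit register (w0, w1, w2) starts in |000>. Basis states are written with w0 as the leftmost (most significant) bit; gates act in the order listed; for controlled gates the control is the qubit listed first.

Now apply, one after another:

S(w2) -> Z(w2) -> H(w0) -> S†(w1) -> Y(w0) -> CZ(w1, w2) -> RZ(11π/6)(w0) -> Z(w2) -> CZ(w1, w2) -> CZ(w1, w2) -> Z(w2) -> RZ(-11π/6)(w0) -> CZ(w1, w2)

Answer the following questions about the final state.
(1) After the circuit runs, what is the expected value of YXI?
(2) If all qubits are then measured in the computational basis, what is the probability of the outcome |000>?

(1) In the final state, YXI has expectation 0.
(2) The probability of measuring |000> is 1/2.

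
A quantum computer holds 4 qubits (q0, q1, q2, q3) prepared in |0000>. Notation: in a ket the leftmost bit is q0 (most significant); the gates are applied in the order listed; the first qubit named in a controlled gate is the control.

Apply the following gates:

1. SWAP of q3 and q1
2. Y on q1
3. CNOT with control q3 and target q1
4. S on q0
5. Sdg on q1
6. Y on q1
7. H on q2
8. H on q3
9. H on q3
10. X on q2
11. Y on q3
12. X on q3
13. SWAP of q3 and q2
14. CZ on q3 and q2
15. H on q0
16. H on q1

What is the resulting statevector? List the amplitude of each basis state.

The final amplitudes are sqrt(2)/4 on |0000>, sqrt(2)/4 on |0001>, 0 on |0010>, 0 on |0011>, sqrt(2)/4 on |0100>, sqrt(2)/4 on |0101>, 0 on |0110>, 0 on |0111>, sqrt(2)/4 on |1000>, sqrt(2)/4 on |1001>, 0 on |1010>, 0 on |1011>, sqrt(2)/4 on |1100>, sqrt(2)/4 on |1101>, 0 on |1110>, 0 on |1111>. Key observation: the block from step 8 through step 9 cancels to the identity and can be dropped.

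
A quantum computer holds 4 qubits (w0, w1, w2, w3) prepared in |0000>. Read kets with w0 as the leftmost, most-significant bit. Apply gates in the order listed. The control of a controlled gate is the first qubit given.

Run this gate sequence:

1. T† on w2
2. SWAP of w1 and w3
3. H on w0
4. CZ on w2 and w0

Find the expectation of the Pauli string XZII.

The observable XZII averages to 1.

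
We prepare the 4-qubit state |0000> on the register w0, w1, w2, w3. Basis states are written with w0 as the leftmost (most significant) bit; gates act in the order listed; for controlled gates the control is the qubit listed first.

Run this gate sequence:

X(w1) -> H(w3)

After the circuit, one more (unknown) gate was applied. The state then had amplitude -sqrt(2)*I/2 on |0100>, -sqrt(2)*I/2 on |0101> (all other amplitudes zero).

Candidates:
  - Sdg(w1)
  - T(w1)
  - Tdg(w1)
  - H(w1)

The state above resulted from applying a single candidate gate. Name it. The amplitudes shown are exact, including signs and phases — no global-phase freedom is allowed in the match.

The applied gate was Sdg(w1).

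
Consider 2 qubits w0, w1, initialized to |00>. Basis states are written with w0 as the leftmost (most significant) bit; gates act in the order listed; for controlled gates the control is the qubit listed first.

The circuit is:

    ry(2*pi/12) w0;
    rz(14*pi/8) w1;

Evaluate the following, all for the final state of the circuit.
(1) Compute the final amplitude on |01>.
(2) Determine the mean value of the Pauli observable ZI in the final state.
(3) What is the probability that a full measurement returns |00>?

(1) |01> carries amplitude 0 in the final state.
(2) The observable ZI averages to sqrt(3)/2.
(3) Outcome |00> occurs with probability sqrt(3)/4 + 1/2.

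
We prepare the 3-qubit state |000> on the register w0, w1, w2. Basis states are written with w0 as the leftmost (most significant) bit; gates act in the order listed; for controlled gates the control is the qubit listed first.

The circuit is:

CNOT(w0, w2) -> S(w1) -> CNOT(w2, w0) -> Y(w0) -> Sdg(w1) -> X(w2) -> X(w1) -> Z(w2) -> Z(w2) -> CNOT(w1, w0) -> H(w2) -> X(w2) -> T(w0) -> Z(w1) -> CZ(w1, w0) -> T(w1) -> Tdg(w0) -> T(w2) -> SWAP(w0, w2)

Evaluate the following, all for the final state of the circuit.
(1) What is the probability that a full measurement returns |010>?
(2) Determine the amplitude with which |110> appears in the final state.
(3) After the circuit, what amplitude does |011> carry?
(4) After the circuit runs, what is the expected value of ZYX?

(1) A full measurement returns |010> with probability 1/2.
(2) |110> carries amplitude sqrt(2)/2 in the final state.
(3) The amplitude on |011> is 0.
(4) The expectation value of ZYX is 0.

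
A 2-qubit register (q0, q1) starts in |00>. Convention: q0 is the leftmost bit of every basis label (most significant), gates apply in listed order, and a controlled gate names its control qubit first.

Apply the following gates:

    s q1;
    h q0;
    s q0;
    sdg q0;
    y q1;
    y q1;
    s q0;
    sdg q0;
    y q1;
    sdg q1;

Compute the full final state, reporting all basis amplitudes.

The resulting statevector has amplitude 0 on |00>, sqrt(2)/2 on |01>, 0 on |10>, sqrt(2)/2 on |11>. Key observation: steps 3-8 multiply out to the identity, so the circuit reduces to the remaining gates.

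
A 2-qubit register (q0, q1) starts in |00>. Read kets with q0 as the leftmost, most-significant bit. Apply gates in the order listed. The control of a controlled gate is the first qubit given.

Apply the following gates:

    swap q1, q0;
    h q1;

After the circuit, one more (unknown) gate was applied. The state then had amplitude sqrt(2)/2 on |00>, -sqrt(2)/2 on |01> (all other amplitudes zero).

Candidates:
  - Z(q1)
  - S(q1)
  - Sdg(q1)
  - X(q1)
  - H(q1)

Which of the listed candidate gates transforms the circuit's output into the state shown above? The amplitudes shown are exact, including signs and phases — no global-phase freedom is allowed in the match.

It was Z(q1) that produced the state shown.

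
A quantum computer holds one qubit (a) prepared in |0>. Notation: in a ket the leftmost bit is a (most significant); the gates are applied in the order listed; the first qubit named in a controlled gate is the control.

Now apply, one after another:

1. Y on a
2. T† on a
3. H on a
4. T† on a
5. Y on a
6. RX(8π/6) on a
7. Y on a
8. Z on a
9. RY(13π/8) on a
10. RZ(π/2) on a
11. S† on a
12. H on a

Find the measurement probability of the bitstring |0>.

The probability of measuring |0> is -sqrt(6*sqrt(2) + 12)/16 + sqrt(4 - 2*sqrt(2))/8 + 1/2.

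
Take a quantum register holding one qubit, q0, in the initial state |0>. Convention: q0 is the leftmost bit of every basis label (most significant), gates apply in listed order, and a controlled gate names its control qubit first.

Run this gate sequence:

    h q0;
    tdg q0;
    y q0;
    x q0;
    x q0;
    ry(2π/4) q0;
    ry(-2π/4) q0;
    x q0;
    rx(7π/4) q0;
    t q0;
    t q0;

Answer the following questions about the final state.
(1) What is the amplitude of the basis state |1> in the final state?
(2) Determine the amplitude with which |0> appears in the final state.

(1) The final state's coefficient on |1> equals sqrt(2)*I*sqrt(2 - sqrt(2))/4 + sqrt(2)*sqrt(sqrt(2) + 2)*exp(3*I*pi/4)/4. Key observation: the block from step 5 through step 8 cancels to the identity and can be dropped.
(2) The amplitude on |0> is -sqrt(2)*I*sqrt(sqrt(2) + 2)/4 + sqrt(2)*sqrt(2 - sqrt(2))*exp(3*I*pi/4)/4.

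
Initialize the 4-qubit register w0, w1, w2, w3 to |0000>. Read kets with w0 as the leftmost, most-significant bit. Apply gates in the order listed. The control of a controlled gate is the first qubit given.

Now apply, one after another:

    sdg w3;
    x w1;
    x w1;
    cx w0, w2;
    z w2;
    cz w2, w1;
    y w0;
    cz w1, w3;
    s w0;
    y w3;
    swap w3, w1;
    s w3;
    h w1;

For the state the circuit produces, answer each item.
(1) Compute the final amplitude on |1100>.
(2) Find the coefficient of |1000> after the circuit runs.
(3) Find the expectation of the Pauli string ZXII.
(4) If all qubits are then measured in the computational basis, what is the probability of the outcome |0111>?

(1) The amplitude on |1100> is sqrt(2)*I/2.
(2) |1000> carries amplitude -sqrt(2)*I/2 in the final state.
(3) The expectation value of ZXII is 1.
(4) Outcome |0111> occurs with probability 0.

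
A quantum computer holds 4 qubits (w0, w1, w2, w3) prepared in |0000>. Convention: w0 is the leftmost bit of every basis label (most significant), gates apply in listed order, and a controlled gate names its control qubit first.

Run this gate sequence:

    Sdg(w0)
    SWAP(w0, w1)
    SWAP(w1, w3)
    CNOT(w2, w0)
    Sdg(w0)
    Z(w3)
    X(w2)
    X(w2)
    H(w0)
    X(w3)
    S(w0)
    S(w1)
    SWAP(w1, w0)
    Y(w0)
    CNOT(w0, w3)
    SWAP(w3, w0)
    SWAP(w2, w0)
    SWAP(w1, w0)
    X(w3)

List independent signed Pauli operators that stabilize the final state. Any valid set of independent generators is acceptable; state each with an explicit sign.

The stabilizer group can be generated by +YIII, +IZII, +IIZI, +IIIZ, among other valid generating sets. Key observation: steps 7-8 multiply out to the identity, so the circuit reduces to the remaining gates.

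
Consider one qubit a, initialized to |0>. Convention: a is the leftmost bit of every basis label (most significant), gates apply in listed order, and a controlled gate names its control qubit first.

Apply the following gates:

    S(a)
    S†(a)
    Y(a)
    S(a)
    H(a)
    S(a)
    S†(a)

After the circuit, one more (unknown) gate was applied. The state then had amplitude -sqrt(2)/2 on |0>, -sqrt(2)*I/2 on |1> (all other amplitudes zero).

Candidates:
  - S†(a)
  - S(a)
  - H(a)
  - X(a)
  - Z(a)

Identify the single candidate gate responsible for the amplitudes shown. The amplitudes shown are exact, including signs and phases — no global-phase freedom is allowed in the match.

The unique candidate consistent with the amplitudes is S†(a).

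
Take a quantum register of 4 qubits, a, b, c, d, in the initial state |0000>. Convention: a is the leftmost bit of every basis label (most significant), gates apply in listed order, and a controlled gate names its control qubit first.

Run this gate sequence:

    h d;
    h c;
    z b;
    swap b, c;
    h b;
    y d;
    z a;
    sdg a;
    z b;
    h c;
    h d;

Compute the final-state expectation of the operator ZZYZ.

In the final state, ZZYZ has expectation 0.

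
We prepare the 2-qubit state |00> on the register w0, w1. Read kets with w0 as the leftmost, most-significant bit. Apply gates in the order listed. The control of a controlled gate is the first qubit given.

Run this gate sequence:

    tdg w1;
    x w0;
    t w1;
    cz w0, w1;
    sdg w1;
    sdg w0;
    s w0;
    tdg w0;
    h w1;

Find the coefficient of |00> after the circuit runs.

|00> carries amplitude 0 in the final state.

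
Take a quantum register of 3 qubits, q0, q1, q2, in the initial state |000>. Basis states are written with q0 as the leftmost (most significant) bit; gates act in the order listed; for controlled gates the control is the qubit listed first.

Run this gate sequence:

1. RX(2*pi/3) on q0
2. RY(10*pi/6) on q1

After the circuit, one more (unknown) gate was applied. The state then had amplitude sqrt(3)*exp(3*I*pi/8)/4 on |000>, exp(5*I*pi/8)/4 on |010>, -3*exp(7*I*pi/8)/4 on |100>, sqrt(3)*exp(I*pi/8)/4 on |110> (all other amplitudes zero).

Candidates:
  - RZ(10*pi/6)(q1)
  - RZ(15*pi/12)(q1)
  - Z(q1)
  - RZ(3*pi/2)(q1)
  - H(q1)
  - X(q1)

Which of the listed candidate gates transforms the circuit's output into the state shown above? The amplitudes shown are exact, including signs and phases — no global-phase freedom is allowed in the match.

The applied gate was RZ(15*pi/12)(q1).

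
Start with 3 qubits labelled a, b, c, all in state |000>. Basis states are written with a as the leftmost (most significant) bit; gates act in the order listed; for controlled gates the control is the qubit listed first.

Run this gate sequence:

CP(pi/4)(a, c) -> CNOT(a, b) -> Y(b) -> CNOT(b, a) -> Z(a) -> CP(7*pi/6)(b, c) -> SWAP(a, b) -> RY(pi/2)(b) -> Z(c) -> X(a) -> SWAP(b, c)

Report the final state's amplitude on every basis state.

After the circuit, the state carries amplitude sqrt(2)*I/2 on |000>, -sqrt(2)*I/2 on |001>, and 0 on every other basis state.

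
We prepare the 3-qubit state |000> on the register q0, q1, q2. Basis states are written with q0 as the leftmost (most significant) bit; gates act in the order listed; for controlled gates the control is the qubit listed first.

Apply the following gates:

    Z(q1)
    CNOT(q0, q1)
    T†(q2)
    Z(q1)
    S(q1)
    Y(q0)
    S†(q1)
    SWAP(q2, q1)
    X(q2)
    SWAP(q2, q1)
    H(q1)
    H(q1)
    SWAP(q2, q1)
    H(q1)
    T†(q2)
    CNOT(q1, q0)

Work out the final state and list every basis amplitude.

The resulting statevector has amplitude sqrt(2)*exp(I*pi/4)/2 on |011>, sqrt(2)*exp(I*pi/4)/2 on |101>, and 0 on every other basis state. Key observation: gates 10-13 undo each other exactly, leaving only the rest of the circuit to track.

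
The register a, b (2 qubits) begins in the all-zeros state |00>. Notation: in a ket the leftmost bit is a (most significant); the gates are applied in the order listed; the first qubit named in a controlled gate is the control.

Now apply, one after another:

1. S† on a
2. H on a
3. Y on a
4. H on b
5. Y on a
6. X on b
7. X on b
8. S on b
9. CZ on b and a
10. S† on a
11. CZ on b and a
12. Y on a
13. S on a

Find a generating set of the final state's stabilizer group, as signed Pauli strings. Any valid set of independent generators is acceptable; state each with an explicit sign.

The stabilizer group can be generated by +XI, +IY, among other valid generating sets. Key observation: steps 6-7 multiply out to the identity, so the circuit reduces to the remaining gates.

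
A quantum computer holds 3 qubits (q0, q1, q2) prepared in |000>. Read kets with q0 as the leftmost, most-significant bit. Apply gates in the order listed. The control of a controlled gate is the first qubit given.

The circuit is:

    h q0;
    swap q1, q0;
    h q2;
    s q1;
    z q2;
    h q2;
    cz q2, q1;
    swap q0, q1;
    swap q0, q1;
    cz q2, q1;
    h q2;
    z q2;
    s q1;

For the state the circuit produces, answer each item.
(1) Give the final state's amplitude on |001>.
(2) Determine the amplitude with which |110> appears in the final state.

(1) The final state's coefficient on |001> equals 1/2. Key observation: steps 5-12 multiply out to the identity, so the circuit reduces to the remaining gates.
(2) The amplitude on |110> is 0.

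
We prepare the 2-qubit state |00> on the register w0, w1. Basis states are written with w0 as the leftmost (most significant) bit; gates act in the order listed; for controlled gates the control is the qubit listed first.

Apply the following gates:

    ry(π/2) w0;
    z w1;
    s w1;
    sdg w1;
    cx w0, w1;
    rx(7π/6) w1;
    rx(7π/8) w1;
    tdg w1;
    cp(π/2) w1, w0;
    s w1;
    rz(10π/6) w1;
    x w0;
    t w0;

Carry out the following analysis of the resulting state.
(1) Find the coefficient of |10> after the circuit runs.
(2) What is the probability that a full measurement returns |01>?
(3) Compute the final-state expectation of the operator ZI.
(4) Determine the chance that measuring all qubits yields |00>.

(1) |10> carries amplitude sqrt(2)*exp(5*I*pi/12)*cos(pi/48)/2 in the final state. Key observation: gates 3-4 undo each other exactly, leaving only the rest of the circuit to track.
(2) The probability of measuring |01> is sqrt(2 - sqrt(2))/16 + sqrt(3*sqrt(2) + 6)/16 + 1/4.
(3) In the final state, ZI has expectation 0.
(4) A full measurement returns |00> with probability -sqrt(3*sqrt(2) + 6)/16 - sqrt(2 - sqrt(2))/16 + 1/4.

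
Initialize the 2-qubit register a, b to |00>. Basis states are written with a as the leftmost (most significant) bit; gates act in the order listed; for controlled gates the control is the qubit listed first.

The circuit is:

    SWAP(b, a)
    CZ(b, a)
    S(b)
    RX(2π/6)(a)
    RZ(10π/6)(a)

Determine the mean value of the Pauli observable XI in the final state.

The expectation value of XI is -3/4.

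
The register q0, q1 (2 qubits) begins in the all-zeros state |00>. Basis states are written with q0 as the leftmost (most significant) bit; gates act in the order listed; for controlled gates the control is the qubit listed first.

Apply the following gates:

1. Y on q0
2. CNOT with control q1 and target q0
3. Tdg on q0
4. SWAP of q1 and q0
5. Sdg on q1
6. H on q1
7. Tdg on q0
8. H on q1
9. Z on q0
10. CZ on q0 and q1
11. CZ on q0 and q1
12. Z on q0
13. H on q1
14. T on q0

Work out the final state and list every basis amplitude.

The final amplitudes are -sqrt(2)*exp(3*I*pi/4)/2 on |00>, sqrt(2)*exp(3*I*pi/4)/2 on |01>, 0 on |10>, 0 on |11>.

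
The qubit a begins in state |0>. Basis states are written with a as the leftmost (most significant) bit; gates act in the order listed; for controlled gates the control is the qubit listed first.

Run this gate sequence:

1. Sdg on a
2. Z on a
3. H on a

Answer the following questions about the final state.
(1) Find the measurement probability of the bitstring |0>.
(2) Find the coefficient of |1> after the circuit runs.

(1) Outcome |0> occurs with probability 1/2.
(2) |1> carries amplitude sqrt(2)/2 in the final state.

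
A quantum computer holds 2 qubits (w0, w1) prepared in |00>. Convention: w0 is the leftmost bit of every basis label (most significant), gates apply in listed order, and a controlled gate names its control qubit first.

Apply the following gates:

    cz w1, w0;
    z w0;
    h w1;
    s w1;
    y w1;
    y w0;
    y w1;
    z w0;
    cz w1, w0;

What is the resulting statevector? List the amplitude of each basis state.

The resulting statevector has amplitude 0 on |00>, 0 on |01>, -sqrt(2)*I/2 on |10>, -sqrt(2)/2 on |11>.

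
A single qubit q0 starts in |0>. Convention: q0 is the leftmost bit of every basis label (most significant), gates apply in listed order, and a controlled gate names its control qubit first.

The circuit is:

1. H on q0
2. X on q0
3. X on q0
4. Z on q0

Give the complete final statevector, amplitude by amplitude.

The final amplitudes are sqrt(2)/2 on |0>, -sqrt(2)/2 on |1>. Key observation: gates 2-3 undo each other exactly, leaving only the rest of the circuit to track.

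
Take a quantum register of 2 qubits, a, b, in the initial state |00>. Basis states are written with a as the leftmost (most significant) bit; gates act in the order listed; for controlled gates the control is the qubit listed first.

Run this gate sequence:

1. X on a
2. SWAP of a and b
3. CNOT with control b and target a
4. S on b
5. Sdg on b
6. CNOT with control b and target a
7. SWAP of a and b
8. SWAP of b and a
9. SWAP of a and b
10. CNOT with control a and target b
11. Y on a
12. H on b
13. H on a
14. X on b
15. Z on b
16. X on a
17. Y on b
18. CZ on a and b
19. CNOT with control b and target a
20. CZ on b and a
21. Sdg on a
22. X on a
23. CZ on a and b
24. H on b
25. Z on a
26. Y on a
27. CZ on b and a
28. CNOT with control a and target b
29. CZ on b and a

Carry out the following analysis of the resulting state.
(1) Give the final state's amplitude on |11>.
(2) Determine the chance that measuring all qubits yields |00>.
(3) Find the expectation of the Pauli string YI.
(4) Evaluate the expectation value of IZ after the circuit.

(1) |11> carries amplitude -sqrt(2)/2 in the final state. Key observation: gates 2-7 undo each other exactly, leaving only the rest of the circuit to track.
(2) Outcome |00> occurs with probability 0.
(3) In the final state, YI has expectation 1.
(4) The observable IZ averages to -1.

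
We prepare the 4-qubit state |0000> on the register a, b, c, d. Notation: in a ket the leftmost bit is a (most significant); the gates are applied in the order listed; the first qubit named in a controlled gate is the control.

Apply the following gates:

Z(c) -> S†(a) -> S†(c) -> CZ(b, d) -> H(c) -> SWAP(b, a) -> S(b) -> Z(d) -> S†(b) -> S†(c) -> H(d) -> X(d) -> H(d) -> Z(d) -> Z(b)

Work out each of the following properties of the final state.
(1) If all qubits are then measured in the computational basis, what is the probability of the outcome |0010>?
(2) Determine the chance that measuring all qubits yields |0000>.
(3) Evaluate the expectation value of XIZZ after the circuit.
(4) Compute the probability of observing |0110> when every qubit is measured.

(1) A full measurement returns |0010> with probability 1/2.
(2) A full measurement returns |0000> with probability 1/2.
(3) The observable XIZZ averages to 0.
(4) A full measurement returns |0110> with probability 0.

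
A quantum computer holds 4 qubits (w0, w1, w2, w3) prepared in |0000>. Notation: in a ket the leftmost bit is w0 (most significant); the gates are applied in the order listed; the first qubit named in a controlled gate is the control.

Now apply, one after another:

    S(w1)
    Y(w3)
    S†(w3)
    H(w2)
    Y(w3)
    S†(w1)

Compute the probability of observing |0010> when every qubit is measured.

Outcome |0010> occurs with probability 1/2.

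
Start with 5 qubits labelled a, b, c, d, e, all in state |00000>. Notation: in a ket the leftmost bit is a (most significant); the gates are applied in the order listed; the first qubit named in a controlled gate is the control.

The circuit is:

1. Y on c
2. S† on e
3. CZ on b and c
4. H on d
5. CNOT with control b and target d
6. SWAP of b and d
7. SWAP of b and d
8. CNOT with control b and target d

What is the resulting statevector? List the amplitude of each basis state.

The resulting statevector has amplitude sqrt(2)*I/2 on |00100>, sqrt(2)*I/2 on |00110>, and 0 on every other basis state. Key observation: steps 5-8 multiply out to the identity, so the circuit reduces to the remaining gates.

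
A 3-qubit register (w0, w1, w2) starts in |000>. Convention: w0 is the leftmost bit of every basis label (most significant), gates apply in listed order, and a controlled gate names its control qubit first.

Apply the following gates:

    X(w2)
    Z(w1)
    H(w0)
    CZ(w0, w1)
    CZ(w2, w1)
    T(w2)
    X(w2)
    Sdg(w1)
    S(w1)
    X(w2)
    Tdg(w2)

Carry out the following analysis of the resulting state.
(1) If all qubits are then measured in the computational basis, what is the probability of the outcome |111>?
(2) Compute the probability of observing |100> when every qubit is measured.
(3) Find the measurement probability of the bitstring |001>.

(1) Outcome |111> occurs with probability 0. Key observation: gates 6-11 undo each other exactly, leaving only the rest of the circuit to track.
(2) A full measurement returns |100> with probability 0.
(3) The probability of measuring |001> is 1/2.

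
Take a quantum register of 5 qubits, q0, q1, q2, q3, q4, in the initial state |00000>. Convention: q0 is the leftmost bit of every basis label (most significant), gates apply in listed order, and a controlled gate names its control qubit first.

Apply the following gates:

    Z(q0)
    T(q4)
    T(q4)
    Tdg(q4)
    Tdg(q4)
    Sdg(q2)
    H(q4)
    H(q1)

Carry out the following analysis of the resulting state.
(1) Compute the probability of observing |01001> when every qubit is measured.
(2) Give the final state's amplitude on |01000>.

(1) The probability of measuring |01001> is 1/4. Key observation: gates 2-5 undo each other exactly, leaving only the rest of the circuit to track.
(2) The amplitude on |01000> is 1/2.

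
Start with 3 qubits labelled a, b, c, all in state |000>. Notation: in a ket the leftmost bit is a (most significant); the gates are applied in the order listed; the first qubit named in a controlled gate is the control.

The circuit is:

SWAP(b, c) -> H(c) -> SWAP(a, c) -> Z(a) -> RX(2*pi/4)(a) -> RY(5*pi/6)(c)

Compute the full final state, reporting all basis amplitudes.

The final amplitudes are I*(1 - I)*(-sqrt(2) + sqrt(6))/8 on |000>, I*(1 - I)*(sqrt(2) + sqrt(6))/8 on |001>, 0 on |010>, 0 on |011>, I*(1 - I)*(-sqrt(6) + sqrt(2))/8 on |100>, -I*(1 - I)*(sqrt(2) + sqrt(6))/8 on |101>, 0 on |110>, 0 on |111>.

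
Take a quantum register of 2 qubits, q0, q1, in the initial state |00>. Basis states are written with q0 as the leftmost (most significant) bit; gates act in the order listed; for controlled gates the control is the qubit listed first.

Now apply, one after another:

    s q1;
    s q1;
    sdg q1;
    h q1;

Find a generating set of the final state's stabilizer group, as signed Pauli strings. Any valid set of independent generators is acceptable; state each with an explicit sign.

The stabilizer group can be generated by +IX, +ZI, among other valid generating sets.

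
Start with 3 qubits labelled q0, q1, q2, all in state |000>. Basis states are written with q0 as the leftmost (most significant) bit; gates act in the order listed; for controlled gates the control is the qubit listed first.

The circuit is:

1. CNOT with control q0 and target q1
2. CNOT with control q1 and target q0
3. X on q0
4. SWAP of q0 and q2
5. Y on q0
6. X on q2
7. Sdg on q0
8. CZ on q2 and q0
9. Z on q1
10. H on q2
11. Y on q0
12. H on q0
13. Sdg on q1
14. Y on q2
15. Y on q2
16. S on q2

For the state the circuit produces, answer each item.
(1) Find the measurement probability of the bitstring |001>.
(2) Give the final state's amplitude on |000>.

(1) The probability of measuring |001> is 1/4.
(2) The final state's coefficient on |000> equals -I/2.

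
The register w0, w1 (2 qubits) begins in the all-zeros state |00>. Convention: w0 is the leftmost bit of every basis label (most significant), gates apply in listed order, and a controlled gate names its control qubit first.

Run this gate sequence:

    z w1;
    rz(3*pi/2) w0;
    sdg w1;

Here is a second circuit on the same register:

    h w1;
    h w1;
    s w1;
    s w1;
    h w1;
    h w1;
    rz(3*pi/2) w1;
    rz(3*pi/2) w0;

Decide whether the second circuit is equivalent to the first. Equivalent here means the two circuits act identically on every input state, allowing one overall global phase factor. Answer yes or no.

Yes — the two circuits implement the same unitary up to a global phase.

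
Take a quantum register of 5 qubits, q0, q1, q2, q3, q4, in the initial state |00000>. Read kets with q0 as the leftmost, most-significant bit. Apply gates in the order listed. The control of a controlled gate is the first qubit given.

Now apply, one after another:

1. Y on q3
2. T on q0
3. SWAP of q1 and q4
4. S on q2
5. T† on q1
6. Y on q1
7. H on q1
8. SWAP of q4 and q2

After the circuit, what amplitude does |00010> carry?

|00010> carries amplitude -sqrt(2)/2 in the final state.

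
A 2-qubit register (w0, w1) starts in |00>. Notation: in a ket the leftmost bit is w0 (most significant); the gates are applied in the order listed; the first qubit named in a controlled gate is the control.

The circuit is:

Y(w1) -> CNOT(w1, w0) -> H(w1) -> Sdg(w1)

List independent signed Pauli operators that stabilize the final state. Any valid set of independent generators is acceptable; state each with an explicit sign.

The stabilizer group can be generated by +IY, -ZI, among other valid generating sets.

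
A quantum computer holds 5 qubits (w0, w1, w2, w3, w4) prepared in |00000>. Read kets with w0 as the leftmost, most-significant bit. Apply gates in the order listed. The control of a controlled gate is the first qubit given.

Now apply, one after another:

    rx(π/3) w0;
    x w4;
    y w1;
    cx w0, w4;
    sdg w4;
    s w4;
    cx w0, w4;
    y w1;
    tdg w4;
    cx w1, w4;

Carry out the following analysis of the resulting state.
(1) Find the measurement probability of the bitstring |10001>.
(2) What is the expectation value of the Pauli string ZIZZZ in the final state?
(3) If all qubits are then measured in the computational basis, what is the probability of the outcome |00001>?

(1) The probability of measuring |10001> is 1/4. Key observation: steps 3-8 multiply out to the identity, so the circuit reduces to the remaining gates.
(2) In the final state, ZIZZZ has expectation -1/2.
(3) Outcome |00001> occurs with probability 3/4.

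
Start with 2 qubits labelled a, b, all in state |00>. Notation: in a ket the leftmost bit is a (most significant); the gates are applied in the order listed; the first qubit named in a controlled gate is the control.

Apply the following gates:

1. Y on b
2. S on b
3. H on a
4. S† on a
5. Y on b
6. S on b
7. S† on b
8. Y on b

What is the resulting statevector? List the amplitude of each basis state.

After the circuit, the state carries amplitude 0 on |00>, -sqrt(2)/2 on |01>, 0 on |10>, sqrt(2)*I/2 on |11>. Key observation: the block from step 5 through step 8 cancels to the identity and can be dropped.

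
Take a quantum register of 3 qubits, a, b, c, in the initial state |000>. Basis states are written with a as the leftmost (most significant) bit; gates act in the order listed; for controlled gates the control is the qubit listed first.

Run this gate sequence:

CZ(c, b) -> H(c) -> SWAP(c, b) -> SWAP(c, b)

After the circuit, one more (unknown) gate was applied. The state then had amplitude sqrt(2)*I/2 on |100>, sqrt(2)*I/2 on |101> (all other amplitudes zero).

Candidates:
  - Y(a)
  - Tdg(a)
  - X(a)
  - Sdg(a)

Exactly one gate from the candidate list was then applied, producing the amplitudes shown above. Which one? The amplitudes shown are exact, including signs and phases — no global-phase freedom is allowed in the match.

The applied gate was Y(a).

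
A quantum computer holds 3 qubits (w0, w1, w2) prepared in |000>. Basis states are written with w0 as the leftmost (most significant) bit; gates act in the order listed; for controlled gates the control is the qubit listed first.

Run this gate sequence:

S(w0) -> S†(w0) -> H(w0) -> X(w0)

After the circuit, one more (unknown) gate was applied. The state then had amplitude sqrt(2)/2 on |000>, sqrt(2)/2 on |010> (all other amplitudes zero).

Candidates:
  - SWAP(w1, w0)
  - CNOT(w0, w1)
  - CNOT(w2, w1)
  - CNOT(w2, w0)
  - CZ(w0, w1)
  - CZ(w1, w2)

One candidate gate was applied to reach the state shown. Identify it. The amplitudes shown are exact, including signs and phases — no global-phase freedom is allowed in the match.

The applied gate was SWAP(w1, w0). Key observation: gates 1-2 undo each other exactly, leaving only the rest of the circuit to track.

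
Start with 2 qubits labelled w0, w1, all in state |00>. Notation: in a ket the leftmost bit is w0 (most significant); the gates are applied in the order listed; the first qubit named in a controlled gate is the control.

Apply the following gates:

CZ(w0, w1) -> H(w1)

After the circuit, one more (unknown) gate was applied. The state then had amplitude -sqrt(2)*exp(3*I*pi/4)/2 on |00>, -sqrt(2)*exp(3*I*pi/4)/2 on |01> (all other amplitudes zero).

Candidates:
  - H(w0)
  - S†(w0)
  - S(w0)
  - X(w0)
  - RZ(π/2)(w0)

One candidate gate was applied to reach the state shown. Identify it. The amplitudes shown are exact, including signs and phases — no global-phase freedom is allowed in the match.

It was RZ(π/2)(w0) that produced the state shown.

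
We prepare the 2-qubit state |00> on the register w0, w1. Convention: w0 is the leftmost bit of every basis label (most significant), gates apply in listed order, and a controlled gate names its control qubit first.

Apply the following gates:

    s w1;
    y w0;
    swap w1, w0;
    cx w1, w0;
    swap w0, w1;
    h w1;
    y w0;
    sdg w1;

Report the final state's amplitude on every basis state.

After the circuit, the state carries amplitude sqrt(2)/2 on |00>, sqrt(2)*I/2 on |01>, 0 on |10>, 0 on |11>.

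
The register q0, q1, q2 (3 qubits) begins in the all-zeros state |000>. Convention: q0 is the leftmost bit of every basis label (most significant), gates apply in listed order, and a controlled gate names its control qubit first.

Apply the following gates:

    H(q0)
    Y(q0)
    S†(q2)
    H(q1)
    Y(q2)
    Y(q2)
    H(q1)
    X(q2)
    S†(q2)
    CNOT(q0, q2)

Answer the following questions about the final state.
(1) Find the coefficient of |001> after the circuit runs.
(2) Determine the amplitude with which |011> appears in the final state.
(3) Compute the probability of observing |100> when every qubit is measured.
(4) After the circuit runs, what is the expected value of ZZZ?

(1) |001> carries amplitude -sqrt(2)/2 in the final state. Key observation: steps 4-7 multiply out to the identity, so the circuit reduces to the remaining gates.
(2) The amplitude on |011> is 0.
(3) A full measurement returns |100> with probability 1/2.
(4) The expectation value of ZZZ is -1.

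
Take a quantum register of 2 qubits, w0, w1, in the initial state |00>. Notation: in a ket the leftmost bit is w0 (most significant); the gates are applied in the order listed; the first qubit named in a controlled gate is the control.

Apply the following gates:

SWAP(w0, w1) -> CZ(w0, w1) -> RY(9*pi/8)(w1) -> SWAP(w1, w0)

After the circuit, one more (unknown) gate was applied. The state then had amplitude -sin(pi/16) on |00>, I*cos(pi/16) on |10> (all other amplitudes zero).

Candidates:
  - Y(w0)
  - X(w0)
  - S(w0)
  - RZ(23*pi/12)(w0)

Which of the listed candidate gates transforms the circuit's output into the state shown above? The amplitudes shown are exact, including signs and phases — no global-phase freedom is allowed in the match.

The applied gate was S(w0).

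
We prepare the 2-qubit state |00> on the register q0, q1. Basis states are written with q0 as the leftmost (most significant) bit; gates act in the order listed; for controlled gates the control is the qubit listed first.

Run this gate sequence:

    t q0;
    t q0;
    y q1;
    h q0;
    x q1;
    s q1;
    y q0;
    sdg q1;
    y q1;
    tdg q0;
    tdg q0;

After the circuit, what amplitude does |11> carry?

The amplitude on |11> is -sqrt(2)/2.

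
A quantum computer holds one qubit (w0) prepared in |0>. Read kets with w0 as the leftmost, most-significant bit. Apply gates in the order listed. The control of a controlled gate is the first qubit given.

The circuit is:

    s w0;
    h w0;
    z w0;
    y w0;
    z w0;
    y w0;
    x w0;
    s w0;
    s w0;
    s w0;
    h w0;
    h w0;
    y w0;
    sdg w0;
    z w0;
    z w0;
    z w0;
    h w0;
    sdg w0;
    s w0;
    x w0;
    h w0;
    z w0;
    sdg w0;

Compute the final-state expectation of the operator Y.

In the final state, Y has expectation -1.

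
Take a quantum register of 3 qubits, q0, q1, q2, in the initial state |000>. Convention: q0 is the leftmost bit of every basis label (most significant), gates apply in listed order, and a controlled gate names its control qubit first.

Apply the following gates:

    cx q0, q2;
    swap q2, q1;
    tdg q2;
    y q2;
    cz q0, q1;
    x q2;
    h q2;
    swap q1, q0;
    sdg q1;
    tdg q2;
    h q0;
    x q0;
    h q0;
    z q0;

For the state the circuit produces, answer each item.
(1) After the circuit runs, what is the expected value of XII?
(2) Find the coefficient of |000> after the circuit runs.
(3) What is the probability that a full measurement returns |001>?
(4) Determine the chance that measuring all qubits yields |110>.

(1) In the final state, XII has expectation 0. Key observation: steps 11-14 multiply out to the identity, so the circuit reduces to the remaining gates.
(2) The final state's coefficient on |000> equals sqrt(2)*I/2.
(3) The probability of measuring |001> is 1/2.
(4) A full measurement returns |110> with probability 0.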